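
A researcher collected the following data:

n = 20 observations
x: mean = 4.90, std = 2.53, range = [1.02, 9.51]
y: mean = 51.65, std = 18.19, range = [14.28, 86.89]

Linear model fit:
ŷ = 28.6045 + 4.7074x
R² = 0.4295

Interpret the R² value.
The model explains 42.95% of the variance in y (R² = 0.4295), leaving 57.05% unexplained; the fit is moderate.

The coefficient of determination R² is the fraction of the total variation in y that the fitted line accounts for.

Here R² = 0.4295:
- Explained: 42.95% of the variation in y
- Unexplained (residual): 100% − 42.95% = 57.05%
- Rule of thumb (below 0.3 weak; 0.3 to below 0.7 moderate; 0.7 and above strong) → moderate

Note: R² never decreases when predictors are added, so it should not be used alone to compare models of different size.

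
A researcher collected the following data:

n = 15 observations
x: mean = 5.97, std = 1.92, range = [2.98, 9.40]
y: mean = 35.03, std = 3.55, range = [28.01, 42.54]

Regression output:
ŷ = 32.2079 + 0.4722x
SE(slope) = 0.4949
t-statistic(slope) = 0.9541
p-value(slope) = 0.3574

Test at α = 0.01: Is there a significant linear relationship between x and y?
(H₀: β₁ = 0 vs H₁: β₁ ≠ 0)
Fail to reject H₀: p-value = 0.3574 ≥ α = 0.01. The linear relationship is not significant at the 1% level.

Hypothesis test for the slope coefficient:

H₀: β₁ = 0 (no linear relationship)
H₁: β₁ ≠ 0 (linear relationship exists)

Test statistic: t = β̂₁ / SE(β̂₁) = 0.4722 / 0.4949 = 0.9541

With df = 13, the two-sided p-value for |t| = 0.9541 is 0.3574.

Decision rule: reject H₀ if p-value < α.
p-value = 0.3574 ≥ α = 0.01 → fail to reject H₀.

At α = 0.01 the data do not provide convincing evidence of a nonzero slope.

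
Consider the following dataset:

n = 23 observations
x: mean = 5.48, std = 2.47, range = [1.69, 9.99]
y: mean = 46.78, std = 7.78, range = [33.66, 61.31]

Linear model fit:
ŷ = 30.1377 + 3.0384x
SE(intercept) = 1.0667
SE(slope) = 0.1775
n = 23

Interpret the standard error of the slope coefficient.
SE(slope) = 0.1775 measures the uncertainty in the estimated slope. The coefficient is estimated precisely (SE/|β̂₁| = 5.8%).

What SE measures:
- The standard error quantifies the sampling variability of the coefficient estimate
- It is the estimated standard deviation of β̂₁ across hypothetical repeated samples of the same size
- Smaller SE → more precise estimate

Relative precision:
- SE / |β̂₁| = 0.1775 / 3.0384 = 5.8%
- Rule of thumb (under 20%: precise; 20% to under 50%: moderately precise; 50% or more: imprecise) → precise

Rough 95% range (±2 SE): 3.0384 ± 0.3550 → (2.6834, 3.3934).

What drives SE(β̂₁): more residual scatter → larger SE; wider spread of x values → smaller SE.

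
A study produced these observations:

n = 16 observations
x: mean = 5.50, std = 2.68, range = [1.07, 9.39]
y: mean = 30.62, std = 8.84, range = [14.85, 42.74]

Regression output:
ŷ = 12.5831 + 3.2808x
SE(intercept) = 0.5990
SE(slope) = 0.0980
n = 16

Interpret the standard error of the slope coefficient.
The slope 3.2808 is pinned down to within about ±0.0980 (one SE) by these data — relative uncertainty 3.0%, i.e. precise.

SE(β̂₁) = s / √Sxx, where s is the residual standard deviation and Sxx = Σ(x − x̄)². It is the yardstick for how far β̂₁ = 3.2808 could plausibly be from the true slope.

Relative precision:
- SE / |β̂₁| = 0.0980 / 3.2808 = 3.0%
- Rule of thumb (under 20%: precise; 20% to under 50%: moderately precise; 50% or more: imprecise) → precise

Link to the t-test: t = β̂₁ / SE(β̂₁) = 3.2808 / 0.0980 = 33.4776, the statistic for H₀: β₁ = 0.

What drives SE(β̂₁): larger n (here n = 16) → smaller SE.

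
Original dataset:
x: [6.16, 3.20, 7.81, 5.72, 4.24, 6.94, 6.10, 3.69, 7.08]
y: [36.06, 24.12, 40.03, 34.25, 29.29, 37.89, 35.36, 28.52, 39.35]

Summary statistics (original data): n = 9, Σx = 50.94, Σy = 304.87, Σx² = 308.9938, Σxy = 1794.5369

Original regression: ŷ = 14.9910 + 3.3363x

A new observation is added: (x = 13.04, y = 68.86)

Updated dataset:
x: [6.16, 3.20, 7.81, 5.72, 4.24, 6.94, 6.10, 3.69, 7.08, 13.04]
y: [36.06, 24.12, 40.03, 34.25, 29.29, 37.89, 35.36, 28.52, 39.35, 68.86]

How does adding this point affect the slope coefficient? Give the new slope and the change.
The slope changes from 3.3363 to 4.3240 (change of +0.9877, or +29.6%).

x = 13.04 lies well outside the original x-range [3.20, 7.81] (x̄ ≈ 5.66), so this observation has high leverage and can move the slope substantially.

Step 1: Update the sums with the new point (n goes from 9 to 10)
Σx  = 50.94 + 13.04 = 63.98
Σy  = 304.87 + 68.86 = 373.73
Σx² = 308.9938 + 13.04² = 308.9938 + 170.0416 = 479.0354
Σxy = 1794.5369 + 13.04×68.86 = 1794.5369 + 897.9344 = 2692.4713

Step 2: Recompute the slope with b₁ = (nΣxy − ΣxΣy) / (nΣx² − (Σx)²)
Numerator   = 10×2692.4713 − 63.98×373.73 = 26924.7130 − 23911.2454 = 3013.4676
Denominator = 10×479.0354 − 63.98² = 4790.3540 − 4093.4404 = 696.9136
b₁(new) = 3013.4676 / 696.9136 = 4.3240

(Same formula on the original sums: (9×1794.5369 − 50.94×304.87) / (9×308.9938 − 50.94²) = 620.7543 / 186.0606 = 3.3363, matching the given fit.)

Step 3: Change in slope
Δβ₁ = 4.3240 − 3.3363 = +0.9877
Relative change = +0.9877 / 3.3363 × 100% = +29.6%
→ the slope increases when the point is added.

Because the point sits above the extension of the original line at a high-leverage x, it tilts the fit up.
In practice: investigate whether it comes from the same population as the rest of the sample; examine leverage (hᵢ) and Cook's distance rather than deleting it automatically.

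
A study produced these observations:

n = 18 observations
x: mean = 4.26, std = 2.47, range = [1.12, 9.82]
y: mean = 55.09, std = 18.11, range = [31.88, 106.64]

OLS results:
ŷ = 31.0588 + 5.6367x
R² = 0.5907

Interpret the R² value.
The model explains 59.07% of the variance in y (R² = 0.5907), leaving 40.93% unexplained; the fit is moderate.

R² = 1 − SS_res/SS_tot compares the residual scatter to the total scatter of y about its mean.

Here R² = 0.5907:
- Explained: 59.07% of the variation in y
- Unexplained (residual): 100% − 59.07% = 40.93%
- Rule of thumb (below 0.3 weak; 0.3 to below 0.7 moderate; 0.7 and above strong) → moderate

Calculation: R² = 1 − (SS_res / SS_tot), where SS_res is the sum of squared residuals and SS_tot the total sum of squares.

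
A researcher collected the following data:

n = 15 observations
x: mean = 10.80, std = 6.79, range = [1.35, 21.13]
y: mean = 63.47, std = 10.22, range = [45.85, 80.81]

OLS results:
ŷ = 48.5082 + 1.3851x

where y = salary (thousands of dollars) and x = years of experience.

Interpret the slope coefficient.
On average, salary is about 1.3851 thousand dollars higher for every extra year of experience.

The slope β₁ = 1.3851 gives the rate at which the fitted salary changes with experience.

Interpretation:
- Experience up by 1 year → predicted salary increases by 1.3851 thousand dollars
- This is a linear approximation: the same per-unit change is assumed across the whole observed x range

(β₀ = 48.5082 is the fitted value at x = 0 and is not part of the slope interpretation.)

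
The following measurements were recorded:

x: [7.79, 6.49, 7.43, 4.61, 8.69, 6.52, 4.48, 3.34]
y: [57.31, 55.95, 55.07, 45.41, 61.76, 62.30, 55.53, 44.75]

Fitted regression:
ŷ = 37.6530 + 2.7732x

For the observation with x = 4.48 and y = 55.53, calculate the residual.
Residual = 5.4531

The residual is the difference between the actual value and the predicted value:

Residual = y - ŷ

Step 1: Calculate predicted value
ŷ = 37.6530 + 2.7732 × 4.48
ŷ = 50.0769

Step 2: Calculate residual
Residual = 55.53 - 50.0769
Residual = 5.4531

The residual is positive, so the observed y = 55.53 sits above the regression line (the line underestimates it by 5.4531).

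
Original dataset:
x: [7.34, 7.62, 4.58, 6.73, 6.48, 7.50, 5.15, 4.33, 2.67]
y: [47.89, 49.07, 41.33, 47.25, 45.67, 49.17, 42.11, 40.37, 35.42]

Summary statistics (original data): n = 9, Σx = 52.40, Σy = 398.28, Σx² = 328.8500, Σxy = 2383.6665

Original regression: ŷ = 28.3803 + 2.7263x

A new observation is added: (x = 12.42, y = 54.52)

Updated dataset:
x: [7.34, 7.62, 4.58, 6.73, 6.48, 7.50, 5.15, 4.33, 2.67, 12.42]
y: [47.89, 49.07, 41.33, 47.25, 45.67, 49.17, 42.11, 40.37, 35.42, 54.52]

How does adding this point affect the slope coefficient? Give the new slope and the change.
New slope β₁ = 1.9979 versus 2.7263 before: a change of -0.7284 (-26.7%).

The new point has HIGH LEVERAGE: x = 12.42 is far from the original mean x̄ = 52.40/9 ≈ 5.82 (original range [2.67, 7.62]).

Step 1: Update the sums with the new point (n goes from 9 to 10)
Σx  = 52.40 + 12.42 = 64.82
Σy  = 398.28 + 54.52 = 452.80
Σx² = 328.8500 + 12.42² = 328.8500 + 154.2564 = 483.1064
Σxy = 2383.6665 + 12.42×54.52 = 2383.6665 + 677.1384 = 3060.8049

Step 2: Recompute the slope with b₁ = (nΣxy − ΣxΣy) / (nΣx² − (Σx)²)
Numerator   = 10×3060.8049 − 64.82×452.80 = 30608.0490 − 29350.4960 = 1257.5530
Denominator = 10×483.1064 − 64.82² = 4831.0640 − 4201.6324 = 629.4316
b₁(new) = 1257.5530 / 629.4316 = 1.9979

(Same formula on the original sums: (9×2383.6665 − 52.40×398.28) / (9×328.8500 − 52.40²) = 583.1265 / 213.8900 = 2.7263, matching the given fit.)

Step 3: Change in slope
Δβ₁ = 1.9979 − 2.7263 = -0.7284
Relative change = -0.7284 / 2.7263 × 100% = -26.7%
→ the slope decreases when the point is added.

Because the point sits below the extension of the original line at a high-leverage x, it tilts the fit down.
In practice: check such a point for data-entry or measurement error.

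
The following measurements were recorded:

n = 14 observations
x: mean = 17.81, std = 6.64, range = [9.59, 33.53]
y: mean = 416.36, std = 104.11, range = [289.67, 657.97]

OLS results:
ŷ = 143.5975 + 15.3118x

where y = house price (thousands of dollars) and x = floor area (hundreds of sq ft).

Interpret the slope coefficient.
On average, house price is about 15.3118 thousand dollars higher for every extra hundred sq ft of floor area.

The slope β₁ = 15.3118 gives the rate at which the fitted house price changes with floor area.

Interpretation:
- Floor area up by 1 hundred sq ft → predicted house price increases by 15.3118 thousand dollars
- The effect is assumed constant over the observed range of x (linearity)
- The sign (+) gives the direction; the magnitude 15.3118 gives the size of the effect per hundred sq ft

(β₀ = 143.5975 is the fitted value at x = 0 and is not part of the slope interpretation.)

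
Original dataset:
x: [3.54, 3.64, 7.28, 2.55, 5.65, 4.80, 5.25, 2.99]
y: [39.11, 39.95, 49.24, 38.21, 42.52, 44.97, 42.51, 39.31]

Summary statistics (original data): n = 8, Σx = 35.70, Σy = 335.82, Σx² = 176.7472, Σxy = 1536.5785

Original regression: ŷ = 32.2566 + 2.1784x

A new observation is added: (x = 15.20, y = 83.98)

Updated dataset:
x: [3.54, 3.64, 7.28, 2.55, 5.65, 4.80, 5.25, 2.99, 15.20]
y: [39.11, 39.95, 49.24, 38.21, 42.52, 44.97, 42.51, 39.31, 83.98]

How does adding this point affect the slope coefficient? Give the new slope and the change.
New slope β₁ = 3.6597 versus 2.1784 before: a change of +1.4813 (+68.0%).

x = 15.20 lies well outside the original x-range [2.55, 7.28] (x̄ ≈ 4.46), so this observation has high leverage and can move the slope substantially.

Step 1: Update the sums with the new point (n goes from 8 to 9)
Σx  = 35.70 + 15.20 = 50.90
Σy  = 335.82 + 83.98 = 419.80
Σx² = 176.7472 + 15.20² = 176.7472 + 231.0400 = 407.7872
Σxy = 1536.5785 + 15.20×83.98 = 1536.5785 + 1276.4960 = 2813.0745

Step 2: Recompute the slope with b₁ = (nΣxy − ΣxΣy) / (nΣx² − (Σx)²)
Numerator   = 9×2813.0745 − 50.90×419.80 = 25317.6705 − 21367.8200 = 3949.8505
Denominator = 9×407.7872 − 50.90² = 3670.0848 − 2590.8100 = 1079.2748
b₁(new) = 3949.8505 / 1079.2748 = 3.6597

(Same formula on the original sums: (8×1536.5785 − 35.70×335.82) / (8×176.7472 − 35.70²) = 303.8540 / 139.4876 = 2.1784, matching the given fit.)

Step 3: Change in slope
Δβ₁ = 3.6597 − 2.1784 = +1.4813
Relative change = +1.4813 / 2.1784 × 100% = +68.0%
→ the slope increases when the point is added.

Because the point sits above the extension of the original line at a high-leverage x, it tilts the fit up.
In practice: refit with and without it and report both if conclusions differ; investigate whether it comes from the same population as the rest of the sample.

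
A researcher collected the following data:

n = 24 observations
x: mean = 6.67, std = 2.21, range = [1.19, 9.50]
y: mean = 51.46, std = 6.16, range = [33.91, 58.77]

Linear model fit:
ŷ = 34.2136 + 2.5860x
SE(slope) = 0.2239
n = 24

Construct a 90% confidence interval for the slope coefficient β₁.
The 90% CI for β₁ is (2.2015, 2.9705)

Confidence interval for the slope:

The 90% CI for β₁ is: β̂₁ ± t*(α/2, n-2) × SE(β̂₁)

Step 1: Find critical t-value
- Confidence level = 0.9
- Degrees of freedom = n - 2 = 24 - 2 = 22
- t*(α/2, 22) = 1.7171

Step 2: Calculate margin of error
Margin = 1.7171 × 0.2239 = 0.3845

Step 3: Construct interval
CI = 2.5860 ± 0.3845
CI = (2.2015, 2.9705)

Interpretation: intervals built this way capture the true β₁ in 90% of repeated samples; here the plausible range for the per-unit effect of x on y is 2.2015 to 2.9705.
Both endpoints are positive, so the data support a genuinely positive slope at this confidence level.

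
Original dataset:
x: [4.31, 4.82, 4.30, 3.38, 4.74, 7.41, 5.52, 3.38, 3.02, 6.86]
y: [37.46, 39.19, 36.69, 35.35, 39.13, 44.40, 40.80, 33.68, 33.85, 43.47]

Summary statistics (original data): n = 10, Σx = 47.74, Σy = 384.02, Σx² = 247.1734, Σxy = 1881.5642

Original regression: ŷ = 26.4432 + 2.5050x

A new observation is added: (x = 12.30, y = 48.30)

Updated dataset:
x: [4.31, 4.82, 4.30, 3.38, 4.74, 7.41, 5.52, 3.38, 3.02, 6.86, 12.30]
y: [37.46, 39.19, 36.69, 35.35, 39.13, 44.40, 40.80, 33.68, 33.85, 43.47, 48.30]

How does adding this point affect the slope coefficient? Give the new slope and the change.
The slope changes from 2.5050 to 1.6391 (change of -0.8659, or -34.6%).

x = 12.30 lies well outside the original x-range [3.02, 7.41] (x̄ ≈ 4.77), so this observation has high leverage and can move the slope substantially.

Step 1: Update the sums with the new point (n goes from 10 to 11)
Σx  = 47.74 + 12.30 = 60.04
Σy  = 384.02 + 48.30 = 432.32
Σx² = 247.1734 + 12.30² = 247.1734 + 151.2900 = 398.4634
Σxy = 1881.5642 + 12.30×48.30 = 1881.5642 + 594.0900 = 2475.6542

Step 2: Recompute the slope with b₁ = (nΣxy − ΣxΣy) / (nΣx² − (Σx)²)
Numerator   = 11×2475.6542 − 60.04×432.32 = 27232.1962 − 25956.4928 = 1275.7034
Denominator = 11×398.4634 − 60.04² = 4383.0974 − 3604.8016 = 778.2958
b₁(new) = 1275.7034 / 778.2958 = 1.6391

(Same formula on the original sums: (10×1881.5642 − 47.74×384.02) / (10×247.1734 − 47.74²) = 482.5272 / 192.6264 = 2.5050, matching the given fit.)

Step 3: Change in slope
Δβ₁ = 1.6391 − 2.5050 = -0.8659
Relative change = -0.8659 / 2.5050 × 100% = -34.6%
→ the slope decreases when the point is added.

A high-leverage point only changes the slope if it is off the original line; here y = 48.30 is below the original trend, so the slope decreases.
In practice: investigate whether it comes from the same population as the rest of the sample; refit with and without it and report both if conclusions differ.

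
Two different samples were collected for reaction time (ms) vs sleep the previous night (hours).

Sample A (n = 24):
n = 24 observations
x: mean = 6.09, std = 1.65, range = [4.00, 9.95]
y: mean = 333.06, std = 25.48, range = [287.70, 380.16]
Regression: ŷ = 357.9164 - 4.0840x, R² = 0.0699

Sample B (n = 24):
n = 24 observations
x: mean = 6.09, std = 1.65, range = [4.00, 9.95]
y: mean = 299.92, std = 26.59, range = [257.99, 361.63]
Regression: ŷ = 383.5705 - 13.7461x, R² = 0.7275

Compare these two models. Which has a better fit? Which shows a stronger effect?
Model B has the better fit (R² = 0.7275 vs 0.0699). Model B shows the stronger effect (|β₁| = 13.7461 vs 4.0840).

Model Comparison:

Which explains more variance? (R²)
- Model A: R² = 0.0699 → 6.99% of variance in reaction time explained
- Model B: R² = 0.7275 → 72.75% of variance in reaction time explained
- 0.7275 > 0.0699 → Model B has the better fit

Effect size (slope magnitude):
- Model A: β₁ = -4.0840 → predicted reaction time falls 4.0840 ms per additional hour of sleep
- Model B: β₁ = -13.7461 → predicted reaction time falls 13.7461 ms per additional hour of sleep
- |-4.0840| < |-13.7461| → Model B shows the stronger marginal effect

Note: The two samples could reflect different populations, time periods, or measurement quality.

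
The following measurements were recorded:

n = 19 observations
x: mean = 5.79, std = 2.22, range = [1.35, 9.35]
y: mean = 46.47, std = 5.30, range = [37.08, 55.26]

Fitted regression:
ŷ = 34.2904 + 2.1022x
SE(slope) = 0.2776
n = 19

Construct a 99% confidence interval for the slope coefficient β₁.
The 99% CI for β₁ is (1.2977, 2.9067)

Confidence interval for the slope:

The 99% CI for β₁ is: β̂₁ ± t*(α/2, n-2) × SE(β̂₁)

Step 1: Find critical t-value
- Confidence level = 0.99
- Degrees of freedom = n - 2 = 19 - 2 = 17
- t*(α/2, 17) = 2.8982

Step 2: Calculate margin of error
Margin = 2.8982 × 0.2776 = 0.8045

Step 3: Construct interval
CI = 2.1022 ± 0.8045
CI = (1.2977, 2.9067)

Interpretation: each one-unit increase in x is associated with a change in mean y of between 1.2977 and 2.9067, with 99% confidence.
The interval does not include 0, suggesting a significant linear relationship.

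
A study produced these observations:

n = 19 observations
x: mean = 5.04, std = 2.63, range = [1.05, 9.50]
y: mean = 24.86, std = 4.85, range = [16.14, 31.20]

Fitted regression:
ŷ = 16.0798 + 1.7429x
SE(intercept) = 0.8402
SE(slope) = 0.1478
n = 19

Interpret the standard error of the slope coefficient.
The slope 1.7429 is pinned down to within about ±0.1478 (one SE) by these data — relative uncertainty 8.5%, i.e. precise.

SE(β̂₁) = 0.1478 says: if we drew many samples of n = 19 from the same population and refit each time, the fitted slopes would scatter with a standard deviation of roughly 0.1478 around the true β₁.

Relative precision:
- SE / |β̂₁| = 0.1478 / 1.7429 = 8.5%
- Rule of thumb (under 20%: precise; 20% to under 50%: moderately precise; 50% or more: imprecise) → precise

Link to the t-test: t = β̂₁ / SE(β̂₁) = 1.7429 / 0.1478 = 11.7923, the statistic for H₀: β₁ = 0.

What drives SE(β̂₁): larger n (here n = 19) → smaller SE.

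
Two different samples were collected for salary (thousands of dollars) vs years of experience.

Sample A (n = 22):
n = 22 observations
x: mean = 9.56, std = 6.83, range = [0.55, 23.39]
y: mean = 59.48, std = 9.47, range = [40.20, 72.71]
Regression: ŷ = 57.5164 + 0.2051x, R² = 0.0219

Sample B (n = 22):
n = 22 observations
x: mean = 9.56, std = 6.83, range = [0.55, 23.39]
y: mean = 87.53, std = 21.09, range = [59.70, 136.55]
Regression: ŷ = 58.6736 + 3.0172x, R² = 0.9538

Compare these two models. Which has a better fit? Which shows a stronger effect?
Model B has the better fit (R² = 0.9538 vs 0.0219). Model B shows the stronger effect (|β₁| = 3.0172 vs 0.2051).

Model Comparison:

Goodness of fit (R²):
- Model A: R² = 0.0219 → 2.19% of variance in salary explained
- Model B: R² = 0.9538 → 95.38% of variance in salary explained
- 0.9538 > 0.0219 → Model B has the better fit

Strength of effect — compare |β₁|:
- Model A: β₁ = 0.2051 → predicted salary rises 0.2051 thousand dollars per additional year of experience
- Model B: β₁ = 3.0172 → predicted salary rises 3.0172 thousand dollars per additional year of experience
- |0.2051| < |3.0172| → Model B shows the stronger marginal effect

Notes:
- A better fit (higher R²) doesn't necessarily mean a more important relationship.
- A steeper slope doesn't make a better model if the scatter around the line is large.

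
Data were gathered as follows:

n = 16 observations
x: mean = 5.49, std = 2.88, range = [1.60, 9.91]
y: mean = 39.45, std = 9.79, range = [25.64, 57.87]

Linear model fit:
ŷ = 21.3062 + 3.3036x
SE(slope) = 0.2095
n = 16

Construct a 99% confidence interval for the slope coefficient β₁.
The 99% CI for β₁ is (2.6800, 3.9272)

Confidence interval for the slope:

The 99% CI for β₁ is: β̂₁ ± t*(α/2, n-2) × SE(β̂₁)

Step 1: Find critical t-value
- Confidence level = 0.99
- Degrees of freedom = n - 2 = 16 - 2 = 14
- t*(α/2, 14) = 2.9768

Step 2: Calculate margin of error
Margin = 2.9768 × 0.2095 = 0.6236

Step 3: Construct interval
CI = 3.3036 ± 0.6236
CI = (2.6800, 3.9272)

Interpretation: intervals built this way capture the true β₁ in 99% of repeated samples; here the plausible range for the per-unit effect of x on y is 2.6800 to 3.9272.
Both endpoints are positive, so the data support a genuinely positive slope at this confidence level.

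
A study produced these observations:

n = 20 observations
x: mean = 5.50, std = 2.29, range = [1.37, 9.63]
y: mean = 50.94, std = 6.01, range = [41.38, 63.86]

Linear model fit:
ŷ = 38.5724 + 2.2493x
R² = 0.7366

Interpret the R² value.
The model explains 73.66% of the variance in y (R² = 0.7366), leaving 26.34% unexplained; the fit is strong.

The coefficient of determination R² is the fraction of the total variation in y that the fitted line accounts for.

Here R² = 0.7366:
- Explained: 73.66% of the variation in y
- Unexplained (residual): 100% − 73.66% = 26.34%
- Rule of thumb (below 0.3 weak; 0.3 to below 0.7 moderate; 0.7 and above strong) → strong

Equivalently, for simple linear regression R² = r², so |r| = √0.7366 ≈ 0.8583.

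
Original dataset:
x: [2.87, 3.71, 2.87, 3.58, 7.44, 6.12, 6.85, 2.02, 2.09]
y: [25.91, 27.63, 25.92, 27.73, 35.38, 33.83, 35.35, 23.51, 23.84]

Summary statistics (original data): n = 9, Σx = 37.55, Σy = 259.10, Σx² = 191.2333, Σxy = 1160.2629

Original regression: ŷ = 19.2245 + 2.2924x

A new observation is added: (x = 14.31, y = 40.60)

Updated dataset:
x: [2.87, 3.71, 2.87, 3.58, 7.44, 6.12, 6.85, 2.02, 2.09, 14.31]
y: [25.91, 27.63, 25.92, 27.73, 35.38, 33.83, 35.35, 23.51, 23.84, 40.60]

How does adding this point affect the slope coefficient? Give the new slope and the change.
New slope β₁ = 1.4717 versus 2.2924 before: a change of -0.8207 (-35.8%).

The new point has HIGH LEVERAGE: x = 14.31 is far from the original mean x̄ = 37.55/9 ≈ 4.17 (original range [2.02, 7.44]).

Step 1: Update the sums with the new point (n goes from 9 to 10)
Σx  = 37.55 + 14.31 = 51.86
Σy  = 259.10 + 40.60 = 299.70
Σx² = 191.2333 + 14.31² = 191.2333 + 204.7761 = 396.0094
Σxy = 1160.2629 + 14.31×40.60 = 1160.2629 + 580.9860 = 1741.2489

Step 2: Recompute the slope with b₁ = (nΣxy − ΣxΣy) / (nΣx² − (Σx)²)
Numerator   = 10×1741.2489 − 51.86×299.70 = 17412.4890 − 15542.4420 = 1870.0470
Denominator = 10×396.0094 − 51.86² = 3960.0940 − 2689.4596 = 1270.6344
b₁(new) = 1870.0470 / 1270.6344 = 1.4717

(Same formula on the original sums: (9×1160.2629 − 37.55×259.10) / (9×191.2333 − 37.55²) = 713.1611 / 311.0972 = 2.2924, matching the given fit.)

Step 3: Change in slope
Δβ₁ = 1.4717 − 2.2924 = -0.8207
Relative change = -0.8207 / 2.2924 × 100% = -35.8%
→ the slope decreases when the point is added.

A high-leverage point only changes the slope if it is off the original line; here y = 40.60 is below the original trend, so the slope decreases.
In practice: check such a point for data-entry or measurement error; refit with and without it and report both if conclusions differ.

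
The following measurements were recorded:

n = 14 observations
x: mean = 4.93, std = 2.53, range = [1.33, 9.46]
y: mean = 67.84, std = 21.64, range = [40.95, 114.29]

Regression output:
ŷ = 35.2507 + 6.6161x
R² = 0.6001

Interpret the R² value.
About 60.01% of the variability in y is accounted for by the regression on x (R² = 0.6001) — a moderate linear fit.

The coefficient of determination R² is the fraction of the total variation in y that the fitted line accounts for.

Here R² = 0.6001:
- Explained: 60.01% of the variation in y
- Unexplained (residual): 100% − 60.01% = 39.99%
- Rule of thumb (below 0.3 weak; 0.3 to below 0.7 moderate; 0.7 and above strong) → moderate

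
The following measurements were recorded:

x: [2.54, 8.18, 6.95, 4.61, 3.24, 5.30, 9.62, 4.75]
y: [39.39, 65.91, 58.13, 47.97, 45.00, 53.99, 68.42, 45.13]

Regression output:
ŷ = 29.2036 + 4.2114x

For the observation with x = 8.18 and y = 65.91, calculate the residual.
Residual = 2.2571

The residual is the difference between the actual value and the predicted value:

Residual = y - ŷ

Step 1: Calculate predicted value
ŷ = 29.2036 + 4.2114 × 8.18
ŷ = 63.6529

Step 2: Calculate residual
Residual = 65.91 - 63.6529
Residual = 2.2571

Sign check: y > ŷ, so the point is above the line and the fit underestimates here.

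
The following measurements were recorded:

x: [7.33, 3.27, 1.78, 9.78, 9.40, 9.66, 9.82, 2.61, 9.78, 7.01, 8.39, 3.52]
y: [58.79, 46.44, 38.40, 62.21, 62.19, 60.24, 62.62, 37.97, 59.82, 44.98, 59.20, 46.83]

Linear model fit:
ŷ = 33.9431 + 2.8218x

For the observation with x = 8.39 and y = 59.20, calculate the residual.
Residual = 1.5820

The residual is the difference between the actual value and the predicted value:

Residual = y - ŷ

Step 1: Calculate predicted value
ŷ = 33.9431 + 2.8218 × 8.39
ŷ = 57.6180

Step 2: Calculate residual
Residual = 59.20 - 57.6180
Residual = 1.5820

Sign check: y > ŷ, so the point is above the line and the fit underestimates here.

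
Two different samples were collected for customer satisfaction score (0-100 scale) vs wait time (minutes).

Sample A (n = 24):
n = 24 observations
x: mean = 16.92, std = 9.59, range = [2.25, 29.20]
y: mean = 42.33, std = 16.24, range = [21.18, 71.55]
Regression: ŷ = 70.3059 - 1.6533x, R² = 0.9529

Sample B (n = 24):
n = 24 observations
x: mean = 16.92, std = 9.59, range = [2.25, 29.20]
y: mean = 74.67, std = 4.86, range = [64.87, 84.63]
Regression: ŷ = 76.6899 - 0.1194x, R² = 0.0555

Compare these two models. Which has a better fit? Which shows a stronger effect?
Model A has the better fit (R² = 0.9529 vs 0.0555). Model A shows the stronger effect (|β₁| = 1.6533 vs 0.1194).

Model Comparison:

Fit — compare R²:
- Model A: R² = 0.9529 → 95.29% of variance in satisfaction score explained
- Model B: R² = 0.0555 → 5.55% of variance in satisfaction score explained
- 0.9529 > 0.0555 → Model A has the better fit

Effect size (slope magnitude):
- Model A: β₁ = -1.6533 → predicted satisfaction score falls 1.6533 points per additional minute of wait time
- Model B: β₁ = -0.1194 → predicted satisfaction score falls 0.1194 points per additional minute of wait time
- |-1.6533| > |-0.1194| → Model A shows the stronger marginal effect

Notes:
- The two samples could reflect different populations, time periods, or measurement quality.
- A better fit (higher R²) doesn't necessarily mean a more important relationship.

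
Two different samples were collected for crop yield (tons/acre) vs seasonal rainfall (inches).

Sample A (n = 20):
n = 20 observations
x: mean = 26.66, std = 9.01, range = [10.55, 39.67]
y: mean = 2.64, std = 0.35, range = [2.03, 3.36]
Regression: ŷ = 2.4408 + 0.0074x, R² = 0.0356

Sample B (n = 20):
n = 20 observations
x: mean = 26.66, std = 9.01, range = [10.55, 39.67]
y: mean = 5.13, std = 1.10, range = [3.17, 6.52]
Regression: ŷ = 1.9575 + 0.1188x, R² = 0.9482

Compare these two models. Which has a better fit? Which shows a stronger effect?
Model B has the better fit (R² = 0.9482 vs 0.0356). Model B shows the stronger effect (|β₁| = 0.1188 vs 0.0074).

Model Comparison:

Which explains more variance? (R²)
- Model A: R² = 0.0356 → 3.56% of variance in crop yield explained
- Model B: R² = 0.9482 → 94.82% of variance in crop yield explained
- 0.9482 > 0.0356 → Model B has the better fit

Effect size (slope magnitude):
- Model A: β₁ = 0.0074 → predicted crop yield rises 0.0074 tons/acre per additional inch of rainfall
- Model B: β₁ = 0.1188 → predicted crop yield rises 0.1188 tons/acre per additional inch of rainfall
- |0.0074| < |0.1188| → Model B shows the stronger marginal effect

Note: The two samples could reflect different populations, time periods, or measurement quality.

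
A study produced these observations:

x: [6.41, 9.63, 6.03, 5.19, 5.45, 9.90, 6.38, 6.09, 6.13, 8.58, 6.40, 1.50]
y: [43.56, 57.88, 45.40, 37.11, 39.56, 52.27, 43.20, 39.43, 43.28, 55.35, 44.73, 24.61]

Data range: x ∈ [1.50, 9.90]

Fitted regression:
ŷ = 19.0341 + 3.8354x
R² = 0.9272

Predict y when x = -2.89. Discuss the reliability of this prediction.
The equation gives ŷ = 7.9498; however x = -2.89 is 4.39 units below the observed range, so this extrapolated value should not be trusted.

Prediction calculation:
ŷ = 19.0341 + 3.8354 × (-2.89)
ŷ = 7.9498

Reliability:
- Data range: x ∈ [1.50, 9.90]
- Prediction point: x = -2.89 is 4.39 units below the observed range → this is EXTRAPOLATION, not interpolation

Why that matters here:
- The linear relationship may not hold outside the observed range
- Real relationships often flatten, saturate, or turn nonlinear at extremes
- The standard error of prediction grows with (x − x̄)², and x = -2.89 is far from x̄ = 6.47

Report the number if required, but flag clearly that it is an extrapolation.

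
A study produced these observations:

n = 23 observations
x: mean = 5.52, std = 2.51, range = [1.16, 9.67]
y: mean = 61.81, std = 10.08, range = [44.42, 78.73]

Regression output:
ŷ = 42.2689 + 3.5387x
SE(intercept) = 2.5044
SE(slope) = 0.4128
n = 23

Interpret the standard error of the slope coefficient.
The slope 3.5387 is pinned down to within about ±0.4128 (one SE) by these data — relative uncertainty 11.7%, i.e. precise.

What SE measures:
- The standard error quantifies the sampling variability of the coefficient estimate
- It is the estimated standard deviation of β̂₁ across hypothetical repeated samples of the same size
- Smaller SE → more precise estimate

Relative precision:
- SE / |β̂₁| = 0.4128 / 3.5387 = 11.7%
- Rule of thumb (under 20%: precise; 20% to under 50%: moderately precise; 50% or more: imprecise) → precise

Link to the t-test: t = β̂₁ / SE(β̂₁) = 3.5387 / 0.4128 = 8.5724, the statistic for H₀: β₁ = 0.

What drives SE(β̂₁): more residual scatter → larger SE; wider spread of x values → smaller SE; larger n (here n = 23) → smaller SE.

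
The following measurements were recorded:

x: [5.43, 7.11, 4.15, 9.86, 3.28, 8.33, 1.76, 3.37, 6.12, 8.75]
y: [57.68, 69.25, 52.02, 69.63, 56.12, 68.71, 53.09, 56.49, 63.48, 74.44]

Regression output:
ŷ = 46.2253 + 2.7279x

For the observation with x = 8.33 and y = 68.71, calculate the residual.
Residual = -0.2387

The residual is the difference between the actual value and the predicted value:

Residual = y - ŷ

Step 1: Calculate predicted value
ŷ = 46.2253 + 2.7279 × 8.33
ŷ = 68.9487

Step 2: Calculate residual
Residual = 68.71 - 68.9487
Residual = -0.2387

Sign check: y < ŷ, so the point is below the line and the fit overestimates here.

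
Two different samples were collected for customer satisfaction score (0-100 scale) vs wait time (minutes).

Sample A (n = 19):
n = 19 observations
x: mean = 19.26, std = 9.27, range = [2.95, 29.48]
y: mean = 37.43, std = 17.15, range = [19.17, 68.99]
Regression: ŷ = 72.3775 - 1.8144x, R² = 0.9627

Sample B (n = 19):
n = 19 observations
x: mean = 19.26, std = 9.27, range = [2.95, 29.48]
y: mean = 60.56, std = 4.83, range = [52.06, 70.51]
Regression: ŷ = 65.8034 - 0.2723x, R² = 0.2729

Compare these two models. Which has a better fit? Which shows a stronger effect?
Model A has the better fit (R² = 0.9627 vs 0.2729). Model A shows the stronger effect (|β₁| = 1.8144 vs 0.2723).

Model Comparison:

Which explains more variance? (R²)
- Model A: R² = 0.9627 → 96.27% of variance in satisfaction score explained
- Model B: R² = 0.2729 → 27.29% of variance in satisfaction score explained
- 0.9627 > 0.2729 → Model A has the better fit

Effect size (slope magnitude):
- Model A: β₁ = -1.8144 → predicted satisfaction score falls 1.8144 points per additional minute of wait time
- Model B: β₁ = -0.2723 → predicted satisfaction score falls 0.2723 points per additional minute of wait time
- |-1.8144| > |-0.2723| → Model A shows the stronger marginal effect

Note: R² measures how tightly points cluster around the line; β₁ measures how steep the line is — they answer different questions.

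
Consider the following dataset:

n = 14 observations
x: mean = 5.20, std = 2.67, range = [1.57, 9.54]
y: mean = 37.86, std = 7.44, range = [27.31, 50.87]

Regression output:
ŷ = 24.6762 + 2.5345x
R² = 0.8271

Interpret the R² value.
The model explains 82.71% of the variance in y (R² = 0.8271), leaving 17.29% unexplained; the fit is strong.

R² = 1 − SS_res/SS_tot compares the residual scatter to the total scatter of y about its mean.

Here R² = 0.8271:
- Explained: 82.71% of the variation in y
- Unexplained (residual): 100% − 82.71% = 17.29%
- Rule of thumb (below 0.3 weak; 0.3 to below 0.7 moderate; 0.7 and above strong) → strong

Calculation: R² = 1 − (SS_res / SS_tot), where SS_res is the sum of squared residuals and SS_tot the total sum of squares.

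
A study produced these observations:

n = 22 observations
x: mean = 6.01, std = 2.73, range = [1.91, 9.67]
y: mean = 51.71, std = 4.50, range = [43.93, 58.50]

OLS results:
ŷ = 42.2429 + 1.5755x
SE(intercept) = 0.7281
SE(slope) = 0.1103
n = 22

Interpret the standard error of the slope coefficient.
SE(β̂₁) = 0.1103 is the estimated standard deviation of the slope estimate across repeated samples; relative to β̂₁ = 1.5755 that is 7.0%, a precise estimate.

SE(β̂₁) = 0.1103 says: if we drew many samples of n = 22 from the same population and refit each time, the fitted slopes would scatter with a standard deviation of roughly 0.1103 around the true β₁.

Relative precision:
- SE / |β̂₁| = 0.1103 / 1.5755 = 7.0%
- Rule of thumb (under 20%: precise; 20% to under 50%: moderately precise; 50% or more: imprecise) → precise

Link to the t-test: t = β̂₁ / SE(β̂₁) = 1.5755 / 0.1103 = 14.2838, the statistic for H₀: β₁ = 0.

What drives SE(β̂₁): larger n (here n = 22) → smaller SE.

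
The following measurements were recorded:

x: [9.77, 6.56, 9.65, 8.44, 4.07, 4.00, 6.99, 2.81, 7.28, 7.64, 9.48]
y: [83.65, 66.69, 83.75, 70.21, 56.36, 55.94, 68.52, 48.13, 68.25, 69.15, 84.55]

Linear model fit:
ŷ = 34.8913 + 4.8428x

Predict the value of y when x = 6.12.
ŷ = 64.5292

Plug x = 6.12 into the fitted line:

ŷ = 34.8913 + 4.8428 × 6.12
ŷ = 34.8913 + 29.6379
ŷ = 64.5292

This is a point prediction; actual observations scatter around it by roughly the residual standard deviation.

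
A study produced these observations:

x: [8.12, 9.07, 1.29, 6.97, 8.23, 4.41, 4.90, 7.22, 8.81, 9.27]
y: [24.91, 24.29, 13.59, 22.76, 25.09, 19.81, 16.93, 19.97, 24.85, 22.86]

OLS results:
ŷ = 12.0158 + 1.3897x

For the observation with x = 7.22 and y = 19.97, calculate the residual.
Residual = -2.0794

The residual is the difference between the actual value and the predicted value:

Residual = y - ŷ

Step 1: Calculate predicted value
ŷ = 12.0158 + 1.3897 × 7.22
ŷ = 22.0494

Step 2: Calculate residual
Residual = 19.97 - 22.0494
Residual = -2.0794

The residual is negative, so the observed y = 19.97 sits below the regression line (the line overestimates it by 2.0794).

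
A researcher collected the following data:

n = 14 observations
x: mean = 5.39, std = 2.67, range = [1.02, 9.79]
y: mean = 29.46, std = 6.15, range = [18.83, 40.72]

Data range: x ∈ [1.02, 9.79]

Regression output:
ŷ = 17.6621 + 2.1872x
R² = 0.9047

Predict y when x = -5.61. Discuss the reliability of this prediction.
ŷ = 5.3919, but this is extrapolation (below the data range [1.02, 9.79]) and may be unreliable.

Prediction calculation:
ŷ = 17.6621 + 2.1872 × (-5.61)
ŷ = 5.3919

Reliability:
- Data range: x ∈ [1.02, 9.79]
- Prediction point: x = -5.61 is 6.63 units below the observed range → this is EXTRAPOLATION, not interpolation

Why that matters here:
- There are no observations near this x to validate the fitted line there
- The standard error of prediction grows with (x − x̄)², and x = -5.61 is far from x̄ = 5.39
- Real relationships often flatten, saturate, or turn nonlinear at extremes

The R² = 0.9047 only validates the fit within [1.02, 9.79]; treat ŷ = 5.3919 with caution.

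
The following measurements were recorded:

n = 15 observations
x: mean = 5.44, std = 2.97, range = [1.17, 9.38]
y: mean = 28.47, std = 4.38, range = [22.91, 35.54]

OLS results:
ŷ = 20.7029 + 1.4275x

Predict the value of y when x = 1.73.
ŷ = 23.1725

Plug x = 1.73 into the fitted line:

ŷ = 20.7029 + 1.4275 × 1.73
ŷ = 20.7029 + 2.4696
ŷ = 23.1725

This is the fitted mean response at that x — an individual observation would come with a wider prediction interval.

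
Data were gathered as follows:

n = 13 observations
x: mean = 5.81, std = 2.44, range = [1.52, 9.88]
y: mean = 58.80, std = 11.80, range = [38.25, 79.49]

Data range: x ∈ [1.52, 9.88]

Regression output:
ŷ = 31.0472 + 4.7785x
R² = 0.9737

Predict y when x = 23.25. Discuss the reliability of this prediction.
The equation gives ŷ = 142.1473; however x = 23.25 is 13.37 units above the observed range, so this extrapolated value should not be trusted.

Prediction calculation:
ŷ = 31.0472 + 4.7785 × 23.25
ŷ = 142.1473

Reliability:
- Data range: x ∈ [1.52, 9.88]
- Prediction point: x = 23.25 is 13.37 units above the observed range → this is EXTRAPOLATION, not interpolation

Why that matters here:
- The linear relationship may not hold outside the observed range
- There are no observations near this x to validate the fitted line there
- R² describes fit only over the sampled x values; it says nothing about behaviour beyond them

Report the number if required, but flag clearly that it is an extrapolation.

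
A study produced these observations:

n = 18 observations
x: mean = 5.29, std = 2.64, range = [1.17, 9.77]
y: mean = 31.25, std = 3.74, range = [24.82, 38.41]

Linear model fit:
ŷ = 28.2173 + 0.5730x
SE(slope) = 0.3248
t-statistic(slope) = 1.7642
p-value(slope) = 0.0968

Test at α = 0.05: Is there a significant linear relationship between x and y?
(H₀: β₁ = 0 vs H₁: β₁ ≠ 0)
Since p-value = 0.0968 ≥ α = 0.05, fail to reject H₀ — the slope is not significantly different from 0.

Hypothesis test for the slope coefficient:

H₀: β₁ = 0 (no linear relationship)
H₁: β₁ ≠ 0 (linear relationship exists)

Test statistic: t = β̂₁ / SE(β̂₁) = 0.5730 / 0.3248 = 1.7642

The p-value (0.0968) is the probability, under H₀, of a t-statistic at least as extreme as |t| = 1.7642 (two-sided, df = n − 2 = 16).

Decision rule: reject H₀ if p-value < α.
p-value = 0.0968 ≥ α = 0.05 → fail to reject H₀.

There is not sufficient evidence at the 5% significance level to conclude that a linear relationship exists between x and y.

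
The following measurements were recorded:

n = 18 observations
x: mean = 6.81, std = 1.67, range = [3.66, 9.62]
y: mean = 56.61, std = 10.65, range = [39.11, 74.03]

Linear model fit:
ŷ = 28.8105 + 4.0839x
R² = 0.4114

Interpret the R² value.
About 41.14% of the variability in y is accounted for by the regression on x (R² = 0.4114) — a moderate linear fit.

R² = 1 − SS_res/SS_tot compares the residual scatter to the total scatter of y about its mean.

Here R² = 0.4114:
- Explained: 41.14% of the variation in y
- Unexplained (residual): 100% − 41.14% = 58.86%
- Rule of thumb (below 0.3 weak; 0.3 to below 0.7 moderate; 0.7 and above strong) → moderate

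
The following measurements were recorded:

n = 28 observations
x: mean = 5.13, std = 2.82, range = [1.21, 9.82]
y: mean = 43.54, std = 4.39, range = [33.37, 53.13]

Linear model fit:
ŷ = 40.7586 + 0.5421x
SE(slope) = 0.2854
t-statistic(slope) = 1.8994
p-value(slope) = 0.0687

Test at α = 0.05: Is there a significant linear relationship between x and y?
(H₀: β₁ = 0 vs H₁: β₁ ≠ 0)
Since p-value = 0.0687 ≥ α = 0.05, fail to reject H₀ — the slope is not significantly different from 0.

Hypothesis test for the slope coefficient:

H₀: β₁ = 0 (no linear relationship)
H₁: β₁ ≠ 0 (linear relationship exists)

Test statistic: t = β̂₁ / SE(β̂₁) = 0.5421 / 0.2854 = 1.8994

With df = 26, the two-sided p-value for |t| = 1.8994 is 0.0687.

Decision rule: reject H₀ if p-value < α.
p-value = 0.0687 ≥ α = 0.05 → fail to reject H₀.

Conclusion: the linear association between x and y is not significant at the 5% level.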